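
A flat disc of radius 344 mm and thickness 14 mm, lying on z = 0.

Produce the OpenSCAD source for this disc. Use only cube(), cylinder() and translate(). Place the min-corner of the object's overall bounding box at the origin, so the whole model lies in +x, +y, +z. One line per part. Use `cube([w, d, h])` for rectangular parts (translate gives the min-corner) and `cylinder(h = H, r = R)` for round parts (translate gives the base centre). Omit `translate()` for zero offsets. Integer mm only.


translate([344, 344, 0]) cylinder(h = 14, r = 344);


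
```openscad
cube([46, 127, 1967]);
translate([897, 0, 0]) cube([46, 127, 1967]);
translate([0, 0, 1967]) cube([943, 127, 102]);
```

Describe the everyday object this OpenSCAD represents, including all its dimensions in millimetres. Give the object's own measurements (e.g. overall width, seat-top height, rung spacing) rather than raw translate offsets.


A door frame. The clear opening is 851 mm wide and 1967 mm high. Two 46 mm wide jambs, 127 mm deep, stand either side of the opening from the floor to the top of the opening. A 102 mm thick head sits across the top of both jambs, spanning the full outside width of the frame.


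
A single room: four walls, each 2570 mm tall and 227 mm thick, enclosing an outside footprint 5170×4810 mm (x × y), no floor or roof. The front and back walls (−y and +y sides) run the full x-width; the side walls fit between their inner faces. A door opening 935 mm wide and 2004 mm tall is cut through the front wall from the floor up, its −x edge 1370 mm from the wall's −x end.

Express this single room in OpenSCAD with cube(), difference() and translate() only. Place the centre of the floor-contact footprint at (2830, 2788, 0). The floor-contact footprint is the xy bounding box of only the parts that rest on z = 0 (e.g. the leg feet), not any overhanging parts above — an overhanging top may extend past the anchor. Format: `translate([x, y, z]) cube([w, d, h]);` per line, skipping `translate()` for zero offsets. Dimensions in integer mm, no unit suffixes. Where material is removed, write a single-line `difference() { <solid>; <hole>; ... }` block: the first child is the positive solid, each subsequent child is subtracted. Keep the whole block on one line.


difference() { translate([245, 383, 0]) cube([5170, 227, 2570]); translate([1615, 383, 0]) cube([935, 227, 2004]); }
translate([245, 4966, 0]) cube([5170, 227, 2570]);
translate([245, 610, 0]) cube([227, 4356, 2570]);
translate([5188, 610, 0]) cube([227, 4356, 2570]);


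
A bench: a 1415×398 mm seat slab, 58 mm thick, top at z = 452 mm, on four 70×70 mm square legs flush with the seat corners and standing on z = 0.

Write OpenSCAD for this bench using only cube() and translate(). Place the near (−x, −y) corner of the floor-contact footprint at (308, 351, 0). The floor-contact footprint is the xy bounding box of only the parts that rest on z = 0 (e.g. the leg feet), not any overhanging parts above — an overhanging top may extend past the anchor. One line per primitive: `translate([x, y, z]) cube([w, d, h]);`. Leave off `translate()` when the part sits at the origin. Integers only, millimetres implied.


translate([308, 351, 394]) cube([1415, 398, 58]);
translate([308, 351, 0]) cube([70, 70, 394]);
translate([308, 679, 0]) cube([70, 70, 394]);
translate([1653, 351, 0]) cube([70, 70, 394]);
translate([1653, 679, 0]) cube([70, 70, 394]);


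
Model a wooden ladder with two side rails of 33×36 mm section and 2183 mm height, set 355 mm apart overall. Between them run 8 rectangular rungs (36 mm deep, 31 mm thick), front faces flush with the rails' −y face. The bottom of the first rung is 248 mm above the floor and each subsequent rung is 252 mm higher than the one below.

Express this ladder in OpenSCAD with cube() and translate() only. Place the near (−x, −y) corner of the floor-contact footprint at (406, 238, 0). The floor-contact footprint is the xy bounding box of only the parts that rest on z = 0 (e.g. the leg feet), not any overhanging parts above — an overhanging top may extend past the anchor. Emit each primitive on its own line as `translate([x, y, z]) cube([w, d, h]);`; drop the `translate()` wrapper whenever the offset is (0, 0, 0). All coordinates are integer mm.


translate([406, 238, 0]) cube([33, 36, 2183]);
translate([728, 238, 0]) cube([33, 36, 2183]);
translate([439, 238, 248]) cube([289, 36, 31]);
translate([439, 238, 500]) cube([289, 36, 31]);
translate([439, 238, 752]) cube([289, 36, 31]);
translate([439, 238, 1004]) cube([289, 36, 31]);
translate([439, 238, 1256]) cube([289, 36, 31]);
translate([439, 238, 1508]) cube([289, 36, 31]);
translate([439, 238, 1760]) cube([289, 36, 31]);
translate([439, 238, 2012]) cube([289, 36, 31]);


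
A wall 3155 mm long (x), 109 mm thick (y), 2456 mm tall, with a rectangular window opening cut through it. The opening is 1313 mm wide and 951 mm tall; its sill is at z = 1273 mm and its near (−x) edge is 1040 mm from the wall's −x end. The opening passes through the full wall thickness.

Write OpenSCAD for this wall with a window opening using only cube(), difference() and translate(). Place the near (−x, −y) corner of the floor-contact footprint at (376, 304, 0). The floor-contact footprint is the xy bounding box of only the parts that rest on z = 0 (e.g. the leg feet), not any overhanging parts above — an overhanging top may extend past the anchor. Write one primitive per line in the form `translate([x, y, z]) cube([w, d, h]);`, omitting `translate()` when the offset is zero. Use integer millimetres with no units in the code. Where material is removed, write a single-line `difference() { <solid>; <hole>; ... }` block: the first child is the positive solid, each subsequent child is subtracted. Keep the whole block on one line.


difference() { translate([376, 304, 0]) cube([3155, 109, 2456]); translate([1416, 304, 1273]) cube([1313, 109, 951]); }


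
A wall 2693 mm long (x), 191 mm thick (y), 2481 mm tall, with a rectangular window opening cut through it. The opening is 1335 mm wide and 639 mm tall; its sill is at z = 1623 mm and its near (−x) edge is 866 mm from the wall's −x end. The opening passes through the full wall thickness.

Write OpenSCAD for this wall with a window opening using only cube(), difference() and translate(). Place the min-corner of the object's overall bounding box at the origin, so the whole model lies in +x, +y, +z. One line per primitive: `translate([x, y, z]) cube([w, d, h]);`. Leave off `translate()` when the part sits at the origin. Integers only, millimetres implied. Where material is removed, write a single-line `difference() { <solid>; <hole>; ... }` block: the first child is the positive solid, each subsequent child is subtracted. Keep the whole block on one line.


difference() { cube([2693, 191, 2481]); translate([866, 0, 1623]) cube([1335, 191, 639]); }


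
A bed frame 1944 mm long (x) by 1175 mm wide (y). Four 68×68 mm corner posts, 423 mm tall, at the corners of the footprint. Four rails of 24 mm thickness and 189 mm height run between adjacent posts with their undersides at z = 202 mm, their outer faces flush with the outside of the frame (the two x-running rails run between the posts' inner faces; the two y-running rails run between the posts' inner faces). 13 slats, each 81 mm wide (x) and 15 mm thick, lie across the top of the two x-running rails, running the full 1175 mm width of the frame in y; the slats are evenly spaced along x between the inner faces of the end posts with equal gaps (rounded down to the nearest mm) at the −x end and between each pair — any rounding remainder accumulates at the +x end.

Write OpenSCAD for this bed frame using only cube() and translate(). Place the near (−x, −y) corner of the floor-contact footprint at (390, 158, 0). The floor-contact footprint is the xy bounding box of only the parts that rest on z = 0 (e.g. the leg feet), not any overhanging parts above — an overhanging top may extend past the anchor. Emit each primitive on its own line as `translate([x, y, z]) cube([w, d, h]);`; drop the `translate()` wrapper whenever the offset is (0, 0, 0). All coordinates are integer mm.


// slat z = rail_z + rail_h = 202 + 189 = 391
// slat gap = ⌊(1808 − 13·81) / 14⌋ = 53
translate([390, 158, 0]) cube([68, 68, 423]);
translate([390, 1265, 0]) cube([68, 68, 423]);
translate([2266, 158, 0]) cube([68, 68, 423]);
translate([2266, 1265, 0]) cube([68, 68, 423]);
translate([458, 158, 202]) cube([1808, 24, 189]);
translate([458, 1309, 202]) cube([1808, 24, 189]);
translate([390, 226, 202]) cube([24, 1039, 189]);
translate([2310, 226, 202]) cube([24, 1039, 189]);
translate([511, 158, 391]) cube([81, 1175, 15]);
translate([645, 158, 391]) cube([81, 1175, 15]);
translate([779, 158, 391]) cube([81, 1175, 15]);
translate([913, 158, 391]) cube([81, 1175, 15]);
translate([1047, 158, 391]) cube([81, 1175, 15]);
translate([1181, 158, 391]) cube([81, 1175, 15]);
translate([1315, 158, 391]) cube([81, 1175, 15]);
translate([1449, 158, 391]) cube([81, 1175, 15]);
translate([1583, 158, 391]) cube([81, 1175, 15]);
translate([1717, 158, 391]) cube([81, 1175, 15]);
translate([1851, 158, 391]) cube([81, 1175, 15]);
translate([1985, 158, 391]) cube([81, 1175, 15]);
translate([2119, 158, 391]) cube([81, 1175, 15]);


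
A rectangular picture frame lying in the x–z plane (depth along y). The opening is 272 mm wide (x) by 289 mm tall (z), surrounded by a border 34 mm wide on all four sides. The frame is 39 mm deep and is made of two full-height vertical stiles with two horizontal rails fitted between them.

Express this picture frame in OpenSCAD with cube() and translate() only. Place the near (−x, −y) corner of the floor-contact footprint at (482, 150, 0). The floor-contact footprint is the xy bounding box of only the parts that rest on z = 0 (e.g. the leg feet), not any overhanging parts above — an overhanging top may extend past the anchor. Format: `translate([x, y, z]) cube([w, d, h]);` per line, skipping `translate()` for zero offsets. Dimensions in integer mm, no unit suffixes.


translate([482, 150, 0]) cube([34, 39, 357]);
translate([788, 150, 0]) cube([34, 39, 357]);
translate([516, 150, 0]) cube([272, 39, 34]);
translate([516, 150, 323]) cube([272, 39, 34]);


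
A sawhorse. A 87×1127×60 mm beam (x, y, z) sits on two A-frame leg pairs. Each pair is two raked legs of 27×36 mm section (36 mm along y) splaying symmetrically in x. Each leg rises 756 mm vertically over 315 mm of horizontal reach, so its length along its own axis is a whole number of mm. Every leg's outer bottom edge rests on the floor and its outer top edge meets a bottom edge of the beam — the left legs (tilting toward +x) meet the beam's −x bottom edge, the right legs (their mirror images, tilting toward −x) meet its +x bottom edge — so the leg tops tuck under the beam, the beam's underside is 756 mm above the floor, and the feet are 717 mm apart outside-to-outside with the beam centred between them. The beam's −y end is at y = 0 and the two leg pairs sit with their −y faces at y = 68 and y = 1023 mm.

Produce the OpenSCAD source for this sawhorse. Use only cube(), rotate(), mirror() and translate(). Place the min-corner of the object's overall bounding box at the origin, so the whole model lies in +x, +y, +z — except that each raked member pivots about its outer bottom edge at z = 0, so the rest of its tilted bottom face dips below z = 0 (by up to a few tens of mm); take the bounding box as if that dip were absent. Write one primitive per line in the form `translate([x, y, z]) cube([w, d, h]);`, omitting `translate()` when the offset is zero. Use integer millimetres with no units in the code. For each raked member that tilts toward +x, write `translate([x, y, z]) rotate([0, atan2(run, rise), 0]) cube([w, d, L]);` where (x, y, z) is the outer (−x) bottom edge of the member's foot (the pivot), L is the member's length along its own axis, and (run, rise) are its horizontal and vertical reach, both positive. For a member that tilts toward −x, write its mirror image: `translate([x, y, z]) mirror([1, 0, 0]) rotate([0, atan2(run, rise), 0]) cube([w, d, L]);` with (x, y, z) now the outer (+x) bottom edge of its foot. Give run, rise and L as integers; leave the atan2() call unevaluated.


// leg length = √(315² + 756²) = 819
// right-leg outer foot x = 2·315 + 87 = 717
// beam min-corner = (315, 0, 756)
translate([315, 0, 756]) cube([87, 1127, 60]);
translate([0, 68, 0]) rotate([0, atan2(315, 756), 0]) cube([27, 36, 819]);
translate([717, 68, 0]) mirror([1, 0, 0]) rotate([0, atan2(315, 756), 0]) cube([27, 36, 819]);
translate([0, 1023, 0]) rotate([0, atan2(315, 756), 0]) cube([27, 36, 819]);
translate([717, 1023, 0]) mirror([1, 0, 0]) rotate([0, atan2(315, 756), 0]) cube([27, 36, 819]);


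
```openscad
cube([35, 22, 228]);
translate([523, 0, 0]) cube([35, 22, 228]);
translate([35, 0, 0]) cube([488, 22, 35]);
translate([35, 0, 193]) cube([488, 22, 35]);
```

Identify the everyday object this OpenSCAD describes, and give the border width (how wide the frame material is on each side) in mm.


A picture frame. The border width is 35 mm.

Four thin pieces enclosing a rectangular opening — a picture frame. The two full-height stiles are 228 mm tall; the top rail sits at z = 193 and is 35 mm tall, so the border above the opening is 228 − 193 = 35 mm, matching the stile x-width.


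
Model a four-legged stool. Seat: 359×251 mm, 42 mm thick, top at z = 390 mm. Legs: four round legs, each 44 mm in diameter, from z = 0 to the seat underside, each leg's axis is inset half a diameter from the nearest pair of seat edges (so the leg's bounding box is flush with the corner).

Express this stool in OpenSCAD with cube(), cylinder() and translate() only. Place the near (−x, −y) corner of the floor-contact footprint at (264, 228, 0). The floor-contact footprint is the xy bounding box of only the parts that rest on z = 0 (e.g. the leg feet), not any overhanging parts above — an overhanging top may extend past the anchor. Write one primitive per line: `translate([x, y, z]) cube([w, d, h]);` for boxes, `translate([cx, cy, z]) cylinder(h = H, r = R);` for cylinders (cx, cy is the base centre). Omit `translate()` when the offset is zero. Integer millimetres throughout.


translate([264, 228, 348]) cube([359, 251, 42]);
translate([286, 250, 0]) cylinder(h = 348, r = 22);
translate([601, 250, 0]) cylinder(h = 348, r = 22);
translate([286, 457, 0]) cylinder(h = 348, r = 22);
translate([601, 457, 0]) cylinder(h = 348, r = 22);


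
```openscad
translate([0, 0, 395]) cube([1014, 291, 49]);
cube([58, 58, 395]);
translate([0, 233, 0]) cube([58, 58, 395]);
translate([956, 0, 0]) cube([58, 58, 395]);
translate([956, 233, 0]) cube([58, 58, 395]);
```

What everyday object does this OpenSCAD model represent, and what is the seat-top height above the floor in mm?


A bench. The seat-top height is 444 mm.

A long slab on four corner posts — a bench. The slab sits at z = 395 with thickness 49, so the top is 395 + 49 = 444 mm.


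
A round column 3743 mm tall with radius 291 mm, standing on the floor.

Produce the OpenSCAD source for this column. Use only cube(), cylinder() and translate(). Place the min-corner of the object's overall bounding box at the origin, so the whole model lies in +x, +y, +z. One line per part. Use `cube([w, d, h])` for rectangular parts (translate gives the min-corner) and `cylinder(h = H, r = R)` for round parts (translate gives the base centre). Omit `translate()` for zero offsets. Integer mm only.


translate([291, 291, 0]) cylinder(h = 3743, r = 291);


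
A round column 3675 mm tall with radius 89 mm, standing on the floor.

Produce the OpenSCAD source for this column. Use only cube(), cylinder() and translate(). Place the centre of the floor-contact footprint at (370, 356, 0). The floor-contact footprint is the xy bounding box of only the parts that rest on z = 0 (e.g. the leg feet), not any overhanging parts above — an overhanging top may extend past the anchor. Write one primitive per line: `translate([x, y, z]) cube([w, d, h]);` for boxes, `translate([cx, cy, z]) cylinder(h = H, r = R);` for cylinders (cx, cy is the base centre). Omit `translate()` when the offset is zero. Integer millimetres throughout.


translate([370, 356, 0]) cylinder(h = 3675, r = 89);


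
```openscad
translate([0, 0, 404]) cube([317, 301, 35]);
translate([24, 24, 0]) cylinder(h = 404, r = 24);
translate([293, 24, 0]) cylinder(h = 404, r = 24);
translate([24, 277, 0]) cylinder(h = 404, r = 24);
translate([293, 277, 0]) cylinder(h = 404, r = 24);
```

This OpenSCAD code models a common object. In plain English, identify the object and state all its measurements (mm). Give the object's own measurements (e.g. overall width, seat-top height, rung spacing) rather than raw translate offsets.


A four-legged stool. The seat is a 317×301×35 mm slab whose top surface is at z = 439 mm; four round legs, each 48 mm in diameter, run from the floor (z = 0) to the underside of the seat, each leg's axis is inset half a diameter from the nearest pair of seat edges (so the leg's bounding box is flush with the corner).


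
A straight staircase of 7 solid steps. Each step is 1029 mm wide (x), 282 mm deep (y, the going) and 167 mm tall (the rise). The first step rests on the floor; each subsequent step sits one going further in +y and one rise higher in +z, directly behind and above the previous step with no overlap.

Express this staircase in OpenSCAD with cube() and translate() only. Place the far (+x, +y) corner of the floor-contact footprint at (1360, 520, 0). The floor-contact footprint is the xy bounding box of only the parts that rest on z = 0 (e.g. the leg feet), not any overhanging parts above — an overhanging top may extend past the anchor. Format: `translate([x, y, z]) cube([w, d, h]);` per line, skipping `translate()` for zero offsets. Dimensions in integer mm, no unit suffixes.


translate([331, 238, 0]) cube([1029, 282, 167]);
translate([331, 520, 167]) cube([1029, 282, 167]);
translate([331, 802, 334]) cube([1029, 282, 167]);
translate([331, 1084, 501]) cube([1029, 282, 167]);
translate([331, 1366, 668]) cube([1029, 282, 167]);
translate([331, 1648, 835]) cube([1029, 282, 167]);
translate([331, 1930, 1002]) cube([1029, 282, 167]);


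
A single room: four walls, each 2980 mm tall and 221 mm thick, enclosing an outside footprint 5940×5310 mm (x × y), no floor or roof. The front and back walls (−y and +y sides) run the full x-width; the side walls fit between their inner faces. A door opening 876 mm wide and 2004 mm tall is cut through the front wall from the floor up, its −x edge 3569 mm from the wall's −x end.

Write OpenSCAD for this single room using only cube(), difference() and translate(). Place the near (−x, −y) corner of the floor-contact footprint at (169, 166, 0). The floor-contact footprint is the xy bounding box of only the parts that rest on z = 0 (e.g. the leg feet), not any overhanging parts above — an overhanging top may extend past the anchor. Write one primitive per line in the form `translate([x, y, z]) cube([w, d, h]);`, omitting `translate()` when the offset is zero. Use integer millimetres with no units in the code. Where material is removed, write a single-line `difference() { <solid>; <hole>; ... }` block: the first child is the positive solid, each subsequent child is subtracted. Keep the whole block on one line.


difference() { translate([169, 166, 0]) cube([5940, 221, 2980]); translate([3738, 166, 0]) cube([876, 221, 2004]); }
translate([169, 5255, 0]) cube([5940, 221, 2980]);
translate([169, 387, 0]) cube([221, 4868, 2980]);
translate([5888, 387, 0]) cube([221, 4868, 2980]);


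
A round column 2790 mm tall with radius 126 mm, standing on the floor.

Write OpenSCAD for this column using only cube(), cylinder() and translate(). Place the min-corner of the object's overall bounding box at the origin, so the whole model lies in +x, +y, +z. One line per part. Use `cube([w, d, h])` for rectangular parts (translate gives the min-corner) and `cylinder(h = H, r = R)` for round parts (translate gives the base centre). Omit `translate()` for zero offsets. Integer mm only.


translate([126, 126, 0]) cylinder(h = 2790, r = 126);


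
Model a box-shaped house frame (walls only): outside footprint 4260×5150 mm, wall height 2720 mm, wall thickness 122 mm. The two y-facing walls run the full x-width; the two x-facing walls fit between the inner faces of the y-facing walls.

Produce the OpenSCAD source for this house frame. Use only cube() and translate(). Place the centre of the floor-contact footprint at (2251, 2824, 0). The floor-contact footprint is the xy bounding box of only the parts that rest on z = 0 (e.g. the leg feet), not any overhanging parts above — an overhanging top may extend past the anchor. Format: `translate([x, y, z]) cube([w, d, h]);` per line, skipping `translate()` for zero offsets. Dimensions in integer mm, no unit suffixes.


translate([121, 249, 0]) cube([4260, 122, 2720]);
translate([121, 5277, 0]) cube([4260, 122, 2720]);
translate([121, 371, 0]) cube([122, 4906, 2720]);
translate([4259, 371, 0]) cube([122, 4906, 2720]);


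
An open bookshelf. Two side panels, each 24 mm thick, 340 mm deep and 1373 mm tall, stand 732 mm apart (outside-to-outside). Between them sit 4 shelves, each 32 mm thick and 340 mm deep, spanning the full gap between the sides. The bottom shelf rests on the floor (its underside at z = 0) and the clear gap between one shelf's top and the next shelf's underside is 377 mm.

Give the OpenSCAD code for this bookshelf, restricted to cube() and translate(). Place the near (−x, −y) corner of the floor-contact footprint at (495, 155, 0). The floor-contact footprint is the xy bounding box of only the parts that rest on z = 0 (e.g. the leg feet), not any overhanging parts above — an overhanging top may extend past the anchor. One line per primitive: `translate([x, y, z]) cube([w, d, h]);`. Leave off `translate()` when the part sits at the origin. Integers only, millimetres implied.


translate([495, 155, 0]) cube([24, 340, 1373]);
translate([1203, 155, 0]) cube([24, 340, 1373]);
translate([519, 155, 0]) cube([684, 340, 32]);
translate([519, 155, 409]) cube([684, 340, 32]);
translate([519, 155, 818]) cube([684, 340, 32]);
translate([519, 155, 1227]) cube([684, 340, 32]);


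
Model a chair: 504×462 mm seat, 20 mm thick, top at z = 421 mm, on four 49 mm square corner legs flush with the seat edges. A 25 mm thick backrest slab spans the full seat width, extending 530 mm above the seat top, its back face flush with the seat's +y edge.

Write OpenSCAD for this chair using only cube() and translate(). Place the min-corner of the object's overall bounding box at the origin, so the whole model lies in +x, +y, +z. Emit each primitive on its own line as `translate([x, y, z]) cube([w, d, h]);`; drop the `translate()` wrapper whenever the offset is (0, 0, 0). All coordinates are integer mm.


translate([0, 0, 401]) cube([504, 462, 20]);
cube([49, 49, 401]);
translate([455, 0, 0]) cube([49, 49, 401]);
translate([0, 413, 0]) cube([49, 49, 401]);
translate([455, 413, 0]) cube([49, 49, 401]);
translate([0, 437, 421]) cube([504, 25, 530]);


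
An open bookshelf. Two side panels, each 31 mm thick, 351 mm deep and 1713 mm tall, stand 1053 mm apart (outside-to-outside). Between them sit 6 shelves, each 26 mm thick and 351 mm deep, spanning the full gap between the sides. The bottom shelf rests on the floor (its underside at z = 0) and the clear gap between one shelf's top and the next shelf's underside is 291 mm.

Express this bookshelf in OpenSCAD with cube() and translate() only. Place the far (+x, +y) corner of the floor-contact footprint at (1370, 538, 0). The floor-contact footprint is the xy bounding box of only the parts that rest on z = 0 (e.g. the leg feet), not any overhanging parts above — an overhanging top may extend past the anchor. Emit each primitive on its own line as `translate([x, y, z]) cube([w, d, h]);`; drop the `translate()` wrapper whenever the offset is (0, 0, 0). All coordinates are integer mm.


translate([317, 187, 0]) cube([31, 351, 1713]);
translate([1339, 187, 0]) cube([31, 351, 1713]);
translate([348, 187, 0]) cube([991, 351, 26]);
translate([348, 187, 317]) cube([991, 351, 26]);
translate([348, 187, 634]) cube([991, 351, 26]);
translate([348, 187, 951]) cube([991, 351, 26]);
translate([348, 187, 1268]) cube([991, 351, 26]);
translate([348, 187, 1585]) cube([991, 351, 26]);


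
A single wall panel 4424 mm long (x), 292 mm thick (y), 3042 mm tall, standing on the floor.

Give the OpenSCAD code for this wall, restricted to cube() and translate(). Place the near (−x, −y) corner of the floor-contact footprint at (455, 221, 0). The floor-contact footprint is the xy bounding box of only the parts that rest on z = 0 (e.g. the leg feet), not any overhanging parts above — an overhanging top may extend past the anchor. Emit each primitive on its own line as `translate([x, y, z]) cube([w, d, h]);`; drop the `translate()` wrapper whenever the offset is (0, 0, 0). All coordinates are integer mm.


translate([455, 221, 0]) cube([4424, 292, 3042]);


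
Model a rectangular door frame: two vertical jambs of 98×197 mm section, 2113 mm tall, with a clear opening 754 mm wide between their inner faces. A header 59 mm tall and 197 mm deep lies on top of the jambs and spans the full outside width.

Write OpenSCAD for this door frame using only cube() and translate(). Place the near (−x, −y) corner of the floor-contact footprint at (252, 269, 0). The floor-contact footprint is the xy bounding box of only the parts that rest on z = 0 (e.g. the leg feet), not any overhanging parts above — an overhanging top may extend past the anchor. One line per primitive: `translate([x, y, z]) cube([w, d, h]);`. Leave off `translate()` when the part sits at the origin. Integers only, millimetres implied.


translate([252, 269, 0]) cube([98, 197, 2113]);
translate([1104, 269, 0]) cube([98, 197, 2113]);
translate([252, 269, 2113]) cube([950, 197, 59]);


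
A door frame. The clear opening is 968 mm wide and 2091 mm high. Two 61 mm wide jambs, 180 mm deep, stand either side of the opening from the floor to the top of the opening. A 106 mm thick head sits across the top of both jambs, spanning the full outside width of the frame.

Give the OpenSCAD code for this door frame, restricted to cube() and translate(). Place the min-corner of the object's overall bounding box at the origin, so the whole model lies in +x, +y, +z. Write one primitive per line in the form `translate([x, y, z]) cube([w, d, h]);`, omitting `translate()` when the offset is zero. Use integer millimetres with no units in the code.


cube([61, 180, 2091]);
translate([1029, 0, 0]) cube([61, 180, 2091]);
translate([0, 0, 2091]) cube([1090, 180, 106]);


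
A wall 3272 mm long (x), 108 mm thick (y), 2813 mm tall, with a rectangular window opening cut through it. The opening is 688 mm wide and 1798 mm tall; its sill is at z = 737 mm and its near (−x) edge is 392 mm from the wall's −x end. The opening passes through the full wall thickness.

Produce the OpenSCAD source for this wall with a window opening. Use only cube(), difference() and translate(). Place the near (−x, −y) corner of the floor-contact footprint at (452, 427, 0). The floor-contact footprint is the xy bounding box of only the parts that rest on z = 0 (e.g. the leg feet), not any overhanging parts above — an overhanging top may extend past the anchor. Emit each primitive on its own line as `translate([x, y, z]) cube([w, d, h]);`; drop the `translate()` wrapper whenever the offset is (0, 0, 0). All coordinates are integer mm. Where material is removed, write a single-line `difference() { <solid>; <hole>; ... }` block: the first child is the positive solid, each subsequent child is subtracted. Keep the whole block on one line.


difference() { translate([452, 427, 0]) cube([3272, 108, 2813]); translate([844, 427, 737]) cube([688, 108, 1798]); }


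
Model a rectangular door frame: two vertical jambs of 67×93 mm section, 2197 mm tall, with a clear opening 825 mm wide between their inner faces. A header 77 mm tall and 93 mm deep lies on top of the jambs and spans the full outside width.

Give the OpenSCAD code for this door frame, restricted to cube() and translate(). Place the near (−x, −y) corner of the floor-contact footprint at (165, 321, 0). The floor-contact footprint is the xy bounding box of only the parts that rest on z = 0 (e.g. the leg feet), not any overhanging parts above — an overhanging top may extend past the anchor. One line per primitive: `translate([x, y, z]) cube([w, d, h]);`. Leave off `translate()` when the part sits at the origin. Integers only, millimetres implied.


translate([165, 321, 0]) cube([67, 93, 2197]);
translate([1057, 321, 0]) cube([67, 93, 2197]);
translate([165, 321, 2197]) cube([959, 93, 77]);


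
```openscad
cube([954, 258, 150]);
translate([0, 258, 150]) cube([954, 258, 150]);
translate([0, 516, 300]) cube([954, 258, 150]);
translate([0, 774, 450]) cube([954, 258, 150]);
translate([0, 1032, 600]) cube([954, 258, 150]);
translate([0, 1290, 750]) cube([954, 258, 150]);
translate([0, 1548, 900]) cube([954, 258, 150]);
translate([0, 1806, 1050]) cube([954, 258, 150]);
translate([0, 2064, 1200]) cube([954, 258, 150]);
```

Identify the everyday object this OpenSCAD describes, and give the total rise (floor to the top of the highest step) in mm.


A staircase. The total rise is 1350 mm.

9 identical blocks, each offset up and back from the previous — a staircase. Each step is 150 mm tall and there are 9 of them, so the total rise is 9 × 150 = 1350 mm.


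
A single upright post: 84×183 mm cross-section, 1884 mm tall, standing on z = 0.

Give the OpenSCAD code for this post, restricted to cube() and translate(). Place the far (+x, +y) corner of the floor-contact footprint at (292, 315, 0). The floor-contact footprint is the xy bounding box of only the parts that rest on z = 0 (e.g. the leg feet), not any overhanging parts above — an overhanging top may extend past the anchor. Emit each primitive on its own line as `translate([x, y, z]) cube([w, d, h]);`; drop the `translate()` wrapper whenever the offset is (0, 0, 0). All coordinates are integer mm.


translate([208, 132, 0]) cube([84, 183, 1884]);


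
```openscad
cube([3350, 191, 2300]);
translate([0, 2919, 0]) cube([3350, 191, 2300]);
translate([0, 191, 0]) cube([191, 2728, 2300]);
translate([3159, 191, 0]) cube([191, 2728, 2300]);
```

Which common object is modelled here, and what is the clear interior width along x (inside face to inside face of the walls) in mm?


A house (or room) frame. The interior width is 2968 mm.

Four 2300 mm walls enclosing a rectangle with no floor or roof — a room or house frame. Outside width is 3350 mm and wall thickness is 191 mm, so the interior width is 3350 − 2 × 191 = 2968 mm.


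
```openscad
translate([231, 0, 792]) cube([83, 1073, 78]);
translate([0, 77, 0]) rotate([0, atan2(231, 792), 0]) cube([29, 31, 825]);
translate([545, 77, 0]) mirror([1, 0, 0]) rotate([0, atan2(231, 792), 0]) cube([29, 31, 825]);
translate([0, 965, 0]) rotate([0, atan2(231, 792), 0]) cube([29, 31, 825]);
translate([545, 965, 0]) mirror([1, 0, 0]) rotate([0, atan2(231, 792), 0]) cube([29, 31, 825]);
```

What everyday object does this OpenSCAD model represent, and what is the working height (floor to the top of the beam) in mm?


A sawhorse. The overall height is 870 mm.

A beam across two mirrored pairs of raked legs — a sawhorse. The beam's underside is at z = 792 (matching the legs' vertical rise in atan2(231, 792)) and the beam is 78 mm tall, so its top is at 792 + 78 = 870 mm. The raked legs top out at the beam's underside, so that is the highest point.


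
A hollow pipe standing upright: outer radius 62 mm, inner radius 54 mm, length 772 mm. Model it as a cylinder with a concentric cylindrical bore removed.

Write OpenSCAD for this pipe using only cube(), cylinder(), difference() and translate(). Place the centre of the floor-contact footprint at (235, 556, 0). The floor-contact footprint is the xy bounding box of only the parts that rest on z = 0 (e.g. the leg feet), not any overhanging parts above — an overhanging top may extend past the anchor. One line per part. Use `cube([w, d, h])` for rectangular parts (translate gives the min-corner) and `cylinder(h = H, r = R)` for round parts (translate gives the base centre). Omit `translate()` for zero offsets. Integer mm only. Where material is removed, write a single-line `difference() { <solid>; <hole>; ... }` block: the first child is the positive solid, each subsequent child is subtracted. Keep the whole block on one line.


difference() { translate([235, 556, 0]) cylinder(h = 772, r = 62); translate([235, 556, 0]) cylinder(h = 772, r = 54); }


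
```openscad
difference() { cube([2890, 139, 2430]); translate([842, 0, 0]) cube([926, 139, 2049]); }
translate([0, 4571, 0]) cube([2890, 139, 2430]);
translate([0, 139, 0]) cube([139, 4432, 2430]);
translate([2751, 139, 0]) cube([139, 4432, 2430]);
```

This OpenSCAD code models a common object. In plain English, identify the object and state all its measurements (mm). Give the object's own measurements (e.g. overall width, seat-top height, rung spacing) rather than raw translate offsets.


A single room: four walls, each 2430 mm tall and 139 mm thick, enclosing an outside footprint 2890×4710 mm (x × y), no floor or roof. The front and back walls (−y and +y sides) run the full x-width; the side walls fit between their inner faces. A door opening 926 mm wide and 2049 mm tall is cut through the front wall from the floor up, its −x edge 842 mm from the wall's −x end.


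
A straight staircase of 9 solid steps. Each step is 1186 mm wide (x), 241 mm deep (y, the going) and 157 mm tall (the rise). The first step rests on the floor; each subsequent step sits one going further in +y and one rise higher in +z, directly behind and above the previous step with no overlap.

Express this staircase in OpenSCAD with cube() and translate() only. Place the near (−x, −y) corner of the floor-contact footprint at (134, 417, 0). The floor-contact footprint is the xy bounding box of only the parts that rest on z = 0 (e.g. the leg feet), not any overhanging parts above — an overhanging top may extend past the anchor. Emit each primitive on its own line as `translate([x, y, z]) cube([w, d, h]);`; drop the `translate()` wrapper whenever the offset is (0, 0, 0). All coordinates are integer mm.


translate([134, 417, 0]) cube([1186, 241, 157]);
translate([134, 658, 157]) cube([1186, 241, 157]);
translate([134, 899, 314]) cube([1186, 241, 157]);
translate([134, 1140, 471]) cube([1186, 241, 157]);
translate([134, 1381, 628]) cube([1186, 241, 157]);
translate([134, 1622, 785]) cube([1186, 241, 157]);
translate([134, 1863, 942]) cube([1186, 241, 157]);
translate([134, 2104, 1099]) cube([1186, 241, 157]);
translate([134, 2345, 1256]) cube([1186, 241, 157]);


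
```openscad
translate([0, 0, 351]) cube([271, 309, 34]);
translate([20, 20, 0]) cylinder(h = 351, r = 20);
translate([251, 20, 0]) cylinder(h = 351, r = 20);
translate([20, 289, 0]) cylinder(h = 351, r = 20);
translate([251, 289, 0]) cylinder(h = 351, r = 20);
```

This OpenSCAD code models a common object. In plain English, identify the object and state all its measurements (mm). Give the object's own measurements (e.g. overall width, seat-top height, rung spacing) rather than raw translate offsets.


A four-legged stool. The seat is a 271×309×34 mm slab whose top surface is at z = 385 mm; four round legs, each 40 mm in diameter, run from the floor (z = 0) to the underside of the seat, each leg's axis is inset half a diameter from the nearest pair of seat edges (so the leg's bounding box is flush with the corner).


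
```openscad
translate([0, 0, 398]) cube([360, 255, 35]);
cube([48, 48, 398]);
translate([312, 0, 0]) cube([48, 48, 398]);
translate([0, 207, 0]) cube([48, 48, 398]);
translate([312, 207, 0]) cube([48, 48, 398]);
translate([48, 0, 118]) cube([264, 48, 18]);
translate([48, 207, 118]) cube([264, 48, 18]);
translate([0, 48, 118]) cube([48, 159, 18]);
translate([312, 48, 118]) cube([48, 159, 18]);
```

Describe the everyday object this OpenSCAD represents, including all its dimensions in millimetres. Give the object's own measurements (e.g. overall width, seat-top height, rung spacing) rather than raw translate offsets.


A simple wooden stool: a rectangular seat 360 mm (x) by 255 mm (y), 35 mm thick, top face at z = 433 mm, on four square legs, each 48×48 mm in cross-section. The legs rest on z = 0, each flush with a corner of the seat. Four stretchers, 48 mm wide and 18 mm tall, connect adjacent legs with their undersides at z = 118 mm, each running between the inner faces of the legs it joins and aligned with the legs' outer faces on the other axis.


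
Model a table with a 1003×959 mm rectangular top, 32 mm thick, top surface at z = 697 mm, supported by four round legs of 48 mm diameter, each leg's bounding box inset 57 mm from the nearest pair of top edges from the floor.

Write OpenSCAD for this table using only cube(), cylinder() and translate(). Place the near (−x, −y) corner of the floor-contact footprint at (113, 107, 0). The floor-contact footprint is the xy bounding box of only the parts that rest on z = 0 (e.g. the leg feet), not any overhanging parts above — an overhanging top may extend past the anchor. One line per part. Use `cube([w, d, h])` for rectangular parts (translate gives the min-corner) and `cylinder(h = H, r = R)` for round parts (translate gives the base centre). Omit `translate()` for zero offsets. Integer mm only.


translate([56, 50, 665]) cube([1003, 959, 32]);
translate([137, 131, 0]) cylinder(h = 665, r = 24);
translate([978, 131, 0]) cylinder(h = 665, r = 24);
translate([137, 928, 0]) cylinder(h = 665, r = 24);
translate([978, 928, 0]) cylinder(h = 665, r = 24);


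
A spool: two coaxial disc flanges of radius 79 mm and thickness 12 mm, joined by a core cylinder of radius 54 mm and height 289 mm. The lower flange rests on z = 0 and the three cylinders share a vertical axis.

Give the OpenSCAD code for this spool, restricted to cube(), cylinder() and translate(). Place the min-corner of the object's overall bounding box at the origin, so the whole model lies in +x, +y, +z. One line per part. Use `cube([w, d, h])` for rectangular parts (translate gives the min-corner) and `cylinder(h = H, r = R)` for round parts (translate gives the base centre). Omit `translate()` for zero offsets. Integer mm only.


translate([79, 79, 0]) cylinder(h = 12, r = 79);
translate([79, 79, 12]) cylinder(h = 289, r = 54);
translate([79, 79, 301]) cylinder(h = 12, r = 79);


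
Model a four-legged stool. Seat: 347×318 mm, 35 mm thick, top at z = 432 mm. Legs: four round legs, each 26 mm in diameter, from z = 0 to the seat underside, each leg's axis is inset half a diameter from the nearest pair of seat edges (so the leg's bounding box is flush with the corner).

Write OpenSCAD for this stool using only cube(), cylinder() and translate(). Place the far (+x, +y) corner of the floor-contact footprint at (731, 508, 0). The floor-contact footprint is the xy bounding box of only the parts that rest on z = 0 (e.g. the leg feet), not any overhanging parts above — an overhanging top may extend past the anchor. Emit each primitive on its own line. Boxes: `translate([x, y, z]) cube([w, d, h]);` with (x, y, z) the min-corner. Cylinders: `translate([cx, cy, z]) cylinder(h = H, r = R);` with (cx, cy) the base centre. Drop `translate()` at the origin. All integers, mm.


// leg_h = 432 - 35 = 397
translate([384, 190, 397]) cube([347, 318, 35]);
translate([397, 203, 0]) cylinder(h = 397, r = 13);
translate([718, 203, 0]) cylinder(h = 397, r = 13);
translate([397, 495, 0]) cylinder(h = 397, r = 13);
translate([718, 495, 0]) cylinder(h = 397, r = 13);


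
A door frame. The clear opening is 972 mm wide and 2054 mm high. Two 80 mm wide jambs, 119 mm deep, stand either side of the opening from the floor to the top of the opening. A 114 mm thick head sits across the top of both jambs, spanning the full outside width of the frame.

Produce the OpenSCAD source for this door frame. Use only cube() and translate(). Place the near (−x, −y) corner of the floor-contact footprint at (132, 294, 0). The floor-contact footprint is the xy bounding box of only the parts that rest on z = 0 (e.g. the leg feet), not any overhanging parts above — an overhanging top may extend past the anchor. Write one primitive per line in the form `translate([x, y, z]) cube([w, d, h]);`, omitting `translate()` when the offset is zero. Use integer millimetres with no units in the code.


translate([132, 294, 0]) cube([80, 119, 2054]);
translate([1184, 294, 0]) cube([80, 119, 2054]);
translate([132, 294, 2054]) cube([1132, 119, 114]);
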